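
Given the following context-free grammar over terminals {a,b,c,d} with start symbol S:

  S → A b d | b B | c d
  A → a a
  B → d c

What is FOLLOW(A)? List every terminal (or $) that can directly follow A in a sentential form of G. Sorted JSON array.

Compute FIRST by fixpoint:
iter 1:
  A via A→a a: +{a}
  B via B→d c: +{d}
  S via S→A b d: +{a}
  S via S→b B: +{b}
  S via S→c d: +{c}
  FIRST(S)={a,b,c}  FIRST(A)={a}  FIRST(B)={d}
iter 2: — fixpoint
  FIRST(S)={a,b,c}  FIRST(A)={a}  FIRST(B)={d}

Compute FOLLOW by fixpoint:
FOLLOW(S) := {$}
[1]
  S→A b d: FOLLOW(A) ⊇ FIRST(b) = {b}; new: +{b}
  S→b B: FOLLOW(B) ⊇ FOLLOW(S) ⊇ {$}; new: +{$}
  S: {$}  A: {b}  B: {$}
[2] done
  S: {$}  A: {b}  B: {$}

FOLLOW(A) = ["b"]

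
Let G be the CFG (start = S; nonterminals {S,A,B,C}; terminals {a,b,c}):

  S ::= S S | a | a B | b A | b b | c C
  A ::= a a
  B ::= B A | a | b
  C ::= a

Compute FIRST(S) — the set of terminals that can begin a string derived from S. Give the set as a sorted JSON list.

FIRST iteration:
round 1:
  A via A→a a: +{a}
  B via B→a: +{a}
  B via B→b: +{b}
  C via C→a: +{a}
  S via S→a: +{a}
  S via S→b A: +{b}
  S via S→c C: +{c}
  FIRST(S)={a,b,c}  FIRST(A)={a}  FIRST(B)={a,b}  FIRST(C)={a}
round 2: done
  FIRST(S)={a,b,c}  FIRST(A)={a}  FIRST(B)={a,b}  FIRST(C)={a}

FIRST(S) = ["a", "b", "c"]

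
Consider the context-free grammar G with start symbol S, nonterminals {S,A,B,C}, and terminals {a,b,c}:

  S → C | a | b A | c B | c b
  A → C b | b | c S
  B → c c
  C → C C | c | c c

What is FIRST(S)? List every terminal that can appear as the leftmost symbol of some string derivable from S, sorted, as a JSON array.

FIRST sets, iterate to fixpoint:
round 1:
  A via A→b: +{b}
  A via A→c S: +{c}
  B via B→c c: +{c}
  C via C→c: +{c}
  S via S→C: +{c}
  S via S→a: +{a}
  S via S→b A: +{b}
  S: {a,b,c}  A: {b,c}  B: {c}  C: {c}
round 2: done
  S: {a,b,c}  A: {b,c}  B: {c}  C: {c}

FIRST(S) = ["a", "b", "c"]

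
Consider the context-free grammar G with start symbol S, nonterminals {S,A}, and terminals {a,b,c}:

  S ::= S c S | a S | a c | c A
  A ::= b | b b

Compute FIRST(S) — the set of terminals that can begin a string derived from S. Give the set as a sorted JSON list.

FIRST iteration:
[1]
  A via A→b: +{b}
  S via S→a S: +{a}
  S via S→c A: +{c}
  FIRST[S]={a,c}  FIRST[A]={b}
[2] — fixpoint
  FIRST[S]={a,c}  FIRST[A]={b}

FIRST(S) = ["a", "c"]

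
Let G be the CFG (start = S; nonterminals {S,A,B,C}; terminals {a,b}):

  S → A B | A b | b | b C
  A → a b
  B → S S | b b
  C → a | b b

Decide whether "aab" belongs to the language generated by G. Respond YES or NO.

Convert to CNF:
  S -> A B | A T1 | T1 C | b
  A -> T0 T1
  B -> S S | T1 T1
  C -> T1 T1 | a
  T0 -> a
  T1 -> b

CYK table (by increasing span):
  [0..0]={C,T0}  "a"  orig:{C}
  [1..1]={C,T0}  "a"  orig:{C}
  [2..2]={S,T1}  "b"  orig:{S}
  [0..1]=∅  "aa"
  [1..2]={A}  "ab"
  [0..2]=∅  "aab"

S ∉ T[0,2] ⇒ NO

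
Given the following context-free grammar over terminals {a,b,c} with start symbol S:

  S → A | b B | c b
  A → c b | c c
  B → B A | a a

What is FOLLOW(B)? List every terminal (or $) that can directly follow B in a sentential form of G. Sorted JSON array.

FIRST sets, iterate to fixpoint:
iter 1:
  A via A→c b: +{c}
  B via B→a a: +{a}
  S via S→A: +{c}
  S via S→b B: +{b}
  S: {b,c}  A: {c}  B: {a}
iter 2: done
  S: {b,c}  A: {c}  B: {a}

FOLLOW sets:
initialize: $ ∈ FOLLOW(S)
iter 1:
  B→B A: FOLLOW(B) ⊇ FIRST(A) = {c}; new: +{c}
  B→B A: FOLLOW(A) ⊇ FOLLOW(B) ⊇ {c}; new: +{c}
  S→A: FOLLOW(A) ⊇ FOLLOW(S) ⊇ {$}; new: +{$}
  S→b B: FOLLOW(B) ⊇ FOLLOW(S) ⊇ {$}; new: +{$}
  S: {$}  A: {$,c}  B: {$,c}
iter 2: (no change)
  S: {$}  A: {$,c}  B: {$,c}

FOLLOW(B) = ["$", "c"]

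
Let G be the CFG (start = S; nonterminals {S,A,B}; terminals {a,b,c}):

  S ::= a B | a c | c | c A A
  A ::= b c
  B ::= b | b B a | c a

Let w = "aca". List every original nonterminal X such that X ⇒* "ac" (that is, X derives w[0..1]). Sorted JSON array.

Convert to CNF:
  S -> T1 X4 | T2 B | T2 T1 | c
  A -> T0 T1
  B -> T0 X3 | T1 T2 | b
  T0 -> b
  T1 -> c
  T2 -> a
  X3 -> B T2
  X4 -> A A

CYK fill, restricted to cells inside w[0..1]:
  [0..0]={T2}  "a"  orig:{}
  [1..1]={S,T1}  "c"  orig:{S}
  [0..1]={S}  "ac"

Original NTs in T[0,1] deriving "ac": ["S"]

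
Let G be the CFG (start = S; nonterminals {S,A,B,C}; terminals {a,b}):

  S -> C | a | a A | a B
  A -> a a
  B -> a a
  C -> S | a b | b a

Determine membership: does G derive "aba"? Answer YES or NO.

Convert to CNF:
  S -> T0 A | T0 B | T0 T1 | T1 T0 | a
  A -> T0 T0
  B -> T0 T0
  C -> T0 A | T0 B | T0 T1 | T1 T0 | a
  T0 -> a
  T1 -> b

Fill CYK table bottom-up:
  T[0,0] 'a' = {C,S,T0}  orig:{C,S}
  T[1,1] 'b' = {T1}  orig:{}
  T[2,2] 'a' = {C,S,T0}  orig:{C,S}
  T[0,1] 'ab' = {C,S}
  T[1,2] 'ba' = {C,S}
  T[0,2] 'aba' = ∅

S ∉ T[0,2] ⇒ NO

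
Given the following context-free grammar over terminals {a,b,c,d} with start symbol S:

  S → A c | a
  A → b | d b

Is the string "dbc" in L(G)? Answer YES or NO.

CNF form of G:
  S -> A T2 | a
  A -> T0 T1 | b
  T0 -> d
  T1 -> b
  T2 -> c

Fill CYK table bottom-up:
  cell(0,0) d: {T0}  orig:{}
  cell(1,1) b: {A,T1}  orig:{A}
  cell(2,2) c: {T2}  orig:{}
  cell(0,1) db: {A}
  cell(1,2) bc: {S}
  cell(0,2) dbc: {S}

S ∈ T[0,2] ⇒ YES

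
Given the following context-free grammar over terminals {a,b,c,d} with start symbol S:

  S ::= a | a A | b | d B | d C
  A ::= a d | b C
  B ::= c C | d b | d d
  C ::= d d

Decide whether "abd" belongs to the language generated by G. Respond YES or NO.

CNF form of G:
  S -> T0 A | T1 B | T1 C | a | b
  A -> T0 T1 | T2 C
  B -> T1 T1 | T1 T2 | T3 C
  C -> T1 T1
  T0 -> a
  T1 -> d
  T2 -> b
  T3 -> c

CYK fill:
  [0..0]={S,T0}  "a"  orig:{S}
  [1..1]={S,T2}  "b"  orig:{S}
  [2..2]={T1}  "d"  orig:{}
  [0..1]=∅  "ab"
  [1..2]=∅  "bd"
  [0..2]=∅  "abd"

S ∉ T[0,2] ⇒ NO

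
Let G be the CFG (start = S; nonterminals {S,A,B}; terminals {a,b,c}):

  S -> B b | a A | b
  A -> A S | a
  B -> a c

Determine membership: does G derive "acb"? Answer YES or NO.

Convert to CNF:
  S -> B T2 | T0 A | b
  A -> A S | a
  B -> T0 T1
  T0 -> a
  T1 -> c
  T2 -> b

Fill CYK table bottom-up:
  [0..0]={A,T0}  "a"  orig:{A}
  [1..1]={T1}  "c"  orig:{}
  [2..2]={S,T2}  "b"  orig:{S}
  [0..1]={B}  "ac"
  [1..2]=∅  "cb"
  [0..2]={S}  "acb"

S ∈ T[0,2] ⇒ YES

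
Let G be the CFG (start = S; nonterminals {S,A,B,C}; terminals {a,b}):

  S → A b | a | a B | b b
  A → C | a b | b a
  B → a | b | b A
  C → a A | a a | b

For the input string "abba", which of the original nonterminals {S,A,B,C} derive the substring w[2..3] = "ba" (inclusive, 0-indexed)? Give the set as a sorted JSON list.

CNF form of G:
  S -> A T1 | T0 B | T1 T1 | a
  A -> T0 A | T0 T0 | T0 T1 | T1 T0 | b
  B -> T1 A | a | b
  C -> T0 A | T0 T0 | b
  T0 -> a
  T1 -> b

CYK fill — only the sub-triangle for w[2..3]:
  [2..2]={A,B,C,T1}  "b"  orig:{A,B,C}
  [3..3]={B,S,T0}  "a"  orig:{B,S}
  [2..3]={A}  "ba"

Original NTs in T[2,3] deriving "ba": ["A"]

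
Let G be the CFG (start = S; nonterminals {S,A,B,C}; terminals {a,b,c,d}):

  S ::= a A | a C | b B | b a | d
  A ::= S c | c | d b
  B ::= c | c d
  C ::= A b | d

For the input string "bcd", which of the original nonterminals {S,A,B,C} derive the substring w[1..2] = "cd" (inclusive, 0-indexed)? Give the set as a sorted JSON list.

CNF form of G:
  S -> T2 B | T2 T3 | T3 A | T3 C | d
  A -> S T0 | T1 T2 | c
  B -> T0 T1 | c
  C -> A T2 | d
  T0 -> c
  T1 -> d
  T2 -> b
  T3 -> a

CYK table (by increasing span) (cells [i..j] with 1 ≤ i ≤ j ≤ 2 only):
  [1..1]={A,B,T0}  "c"  orig:{A,B}
  [2..2]={C,S,T1}  "d"  orig:{C,S}
  [1..2]={B}  "cd"

Original NTs in T[1,2] deriving "cd": ["B"]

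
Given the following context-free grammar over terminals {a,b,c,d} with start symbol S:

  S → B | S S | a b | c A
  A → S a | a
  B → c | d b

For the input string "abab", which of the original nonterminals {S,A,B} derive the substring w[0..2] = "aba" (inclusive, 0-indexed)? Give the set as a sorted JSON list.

Convert to CNF:
  S -> S S | T0 T2 | T1 T2 | T3 A | c
  A -> S T0 | a
  B -> T1 T2 | c
  T0 -> a
  T1 -> d
  T2 -> b
  T3 -> c

Fill CYK table bottom-up (cells [i..j] with 0 ≤ i ≤ j ≤ 2 only):
  T[0,0] 'a' = {A,T0}  orig:{A}
  T[1,1] 'b' = {T2}  orig:{}
  T[2,2] 'a' = {A,T0}  orig:{A}
  T[0,1] 'ab' = {S}
  T[1,2] 'ba' = ∅
  T[0,2] 'aba' = {A}

Original NTs in T[0,2] deriving "aba": ["A"]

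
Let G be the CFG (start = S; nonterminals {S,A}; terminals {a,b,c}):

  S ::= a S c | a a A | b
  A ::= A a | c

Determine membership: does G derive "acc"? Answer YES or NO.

Convert to CNF:
  S -> T0 X2 | T0 X3 | b
  A -> A T0 | c
  T0 -> a
  T1 -> c
  X2 -> S T1
  X3 -> T0 A

CYK fill:
  cell(0,0) a: {T0}  orig:{}
  cell(1,1) c: {A,T1}  orig:{A}
  cell(2,2) c: {A,T1}  orig:{A}
  cell(0,1) ac: {X3}  orig:{}
  cell(1,2) cc: ∅
  cell(0,2) acc: ∅

S ∉ T[0,2] ⇒ NO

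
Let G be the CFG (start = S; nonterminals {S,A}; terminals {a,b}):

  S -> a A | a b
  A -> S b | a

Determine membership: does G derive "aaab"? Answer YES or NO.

CNF form of G:
  S -> T1 A | T1 T0
  A -> S T0 | a
  T0 -> b
  T1 -> a

CYK table (by increasing span):
  T[0,0] 'a' = {A,T1}  orig:{A}
  T[1,1] 'a' = {A,T1}  orig:{A}
  T[2,2] 'a' = {A,T1}  orig:{A}
  T[3,3] 'b' = {T0}  orig:{}
  T[0,1] 'aa' = {S}
  T[1,2] 'aa' = {S}
  T[2,3] 'ab' = {S}
  T[0,2] 'aaa' = ∅
  T[1,3] 'aab' = {A}
  T[0,3] 'aaab' = {S}

S ∈ T[0,3] ⇒ YES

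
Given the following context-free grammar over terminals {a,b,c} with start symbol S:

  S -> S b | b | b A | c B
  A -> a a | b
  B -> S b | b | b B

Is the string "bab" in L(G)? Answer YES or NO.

CNF form of G:
  S -> S T1 | T1 A | T2 B | b
  A -> T0 T0 | b
  B -> S T1 | T1 B | b
  T0 -> a
  T1 -> b
  T2 -> c

Fill CYK table bottom-up:
  cell(0,0) b: {A,B,S,T1}  orig:{A,B,S}
  cell(1,1) a: {T0}  orig:{}
  cell(2,2) b: {A,B,S,T1}  orig:{A,B,S}
  cell(0,1) ba: ∅
  cell(1,2) ab: ∅
  cell(0,2) bab: ∅

S ∉ T[0,2] ⇒ NO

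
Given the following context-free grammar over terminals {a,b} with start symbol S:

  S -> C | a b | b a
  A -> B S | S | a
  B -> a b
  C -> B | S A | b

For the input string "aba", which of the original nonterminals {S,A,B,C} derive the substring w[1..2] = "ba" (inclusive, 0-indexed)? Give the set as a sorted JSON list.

CNF form of G:
  S -> S A | T0 T1 | T1 T0 | b
  A -> B S | S A | T0 T1 | T1 T0 | a | b
  B -> T0 T1
  C -> S A | T0 T1 | b
  T0 -> a
  T1 -> b

Fill CYK table bottom-up, restricted to cells inside w[1..2]:
  cell(1,1) b: {A,C,S,T1}  orig:{A,C,S}
  cell(2,2) a: {A,T0}  orig:{A}
  cell(1,2) ba: {A,C,S}

Original NTs in T[1,2] deriving "ba": ["A", "C", "S"]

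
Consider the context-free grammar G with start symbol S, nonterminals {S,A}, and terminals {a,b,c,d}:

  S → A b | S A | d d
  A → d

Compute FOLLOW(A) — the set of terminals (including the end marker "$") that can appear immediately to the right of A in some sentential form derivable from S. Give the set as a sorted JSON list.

FIRST iteration:
pass 1:
  A via A→d: +{d}
  S via S→A b: +{d}
  S: {d}  A: {d}
pass 2: done
  S: {d}  A: {d}

FOLLOW iteration:
FOLLOW(S) := {$}
[1]
  S→A b: FOLLOW(A) ⊇ FIRST(b) = {b}; new: +{b}
  S→S A: FOLLOW(S) ⊇ FIRST(A) = {d}; new: +{d}
  S→S A: FOLLOW(A) ⊇ FOLLOW(S) ⊇ {$,d}; new: +{$,d}
  FOLLOW[S]={$,d}  FOLLOW[A]={$,b,d}
[2] done
  FOLLOW[S]={$,d}  FOLLOW[A]={$,b,d}

FOLLOW(A) = ["$", "b", "d"]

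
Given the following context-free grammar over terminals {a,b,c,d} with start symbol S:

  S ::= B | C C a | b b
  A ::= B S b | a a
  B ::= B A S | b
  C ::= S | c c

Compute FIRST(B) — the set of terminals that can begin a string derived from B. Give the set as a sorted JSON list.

FIRST sets, iterate to fixpoint:
pass 1:
  A via A→a a: +{a}
  B via B→b: +{b}
  C via C→c c: +{c}
  S via S→B: +{b}
  S via S→C C a: +{c}
  S: {b,c}  A: {a}  B: {b}  C: {c}
pass 2:
  A via A→B S b: +{b}
  C via C→S: +{b}
  S: {b,c}  A: {a,b}  B: {b}  C: {b,c}
pass 3: (stable)
  S: {b,c}  A: {a,b}  B: {b}  C: {b,c}

FIRST(B) = ["b"]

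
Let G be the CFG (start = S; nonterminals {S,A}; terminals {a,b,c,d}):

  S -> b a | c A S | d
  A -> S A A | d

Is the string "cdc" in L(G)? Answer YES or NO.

Convert to CNF:
  S -> T0 T1 | T2 X4 | d
  A -> S X3 | d
  T0 -> b
  T1 -> a
  T2 -> c
  X3 -> A A
  X4 -> A S

CYK table (by increasing span):
  cell(0,0) c: {T2}  orig:{}
  cell(1,1) d: {A,S}
  cell(2,2) c: {T2}  orig:{}
  cell(0,1) cd: ∅
  cell(1,2) dc: ∅
  cell(0,2) cdc: ∅

S ∉ T[0,2] ⇒ NO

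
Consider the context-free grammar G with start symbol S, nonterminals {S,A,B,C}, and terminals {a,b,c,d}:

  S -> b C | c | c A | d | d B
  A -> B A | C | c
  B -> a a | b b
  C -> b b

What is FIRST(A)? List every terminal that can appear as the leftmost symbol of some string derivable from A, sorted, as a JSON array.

Compute FIRST by fixpoint:
round 1:
  A via A→c: +{c}
  B via B→a a: +{a}
  B via B→b b: +{b}
  C via C→b b: +{b}
  S via S→b C: +{b}
  S via S→c: +{c}
  S via S→d: +{d}
  FIRST[S]={b,c,d}  FIRST[A]={c}  FIRST[B]={a,b}  FIRST[C]={b}
round 2:
  A via A→B A: +{a,b}
  FIRST[S]={b,c,d}  FIRST[A]={a,b,c}  FIRST[B]={a,b}  FIRST[C]={b}
round 3: — fixpoint
  FIRST[S]={b,c,d}  FIRST[A]={a,b,c}  FIRST[B]={a,b}  FIRST[C]={b}

FIRST(A) = ["a", "b", "c"]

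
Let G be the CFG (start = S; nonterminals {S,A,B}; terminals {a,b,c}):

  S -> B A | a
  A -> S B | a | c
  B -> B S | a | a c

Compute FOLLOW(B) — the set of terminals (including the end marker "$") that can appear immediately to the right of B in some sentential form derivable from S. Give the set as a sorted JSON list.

FIRST iteration:
pass 1:
  A via A→a: +{a}
  A via A→c: +{c}
  B via B→a: +{a}
  S via S→B A: +{a}
  FIRST[S]={a}  FIRST[A]={a,c}  FIRST[B]={a}
pass 2: done
  FIRST[S]={a}  FIRST[A]={a,c}  FIRST[B]={a}

Compute FOLLOW by fixpoint:
FOLLOW(S) := {$}
[1]
  A→S B: FOLLOW(S) ⊇ FIRST(B) = {a}; new: +{a}
  B→B S: FOLLOW(B) ⊇ FIRST(S) = {a}; new: +{a}
  S→B A: FOLLOW(B) ⊇ FIRST(A) = {a,c}; new: +{c}
  S→B A: FOLLOW(A) ⊇ FOLLOW(S) ⊇ {$,a}; new: +{$,a}
  FOLLOW(S)={$,a}  FOLLOW(A)={$,a}  FOLLOW(B)={a,c}
[2]
  A→S B: FOLLOW(B) ⊇ FOLLOW(A) ⊇ {$,a}; new: +{$}
  B→B S: FOLLOW(S) ⊇ FOLLOW(B) ⊇ {$,a,c}; new: +{c}
  S→B A: FOLLOW(A) ⊇ FOLLOW(S) ⊇ {$,a,c}; new: +{c}
  FOLLOW(S)={$,a,c}  FOLLOW(A)={$,a,c}  FOLLOW(B)={$,a,c}
[3] — fixpoint
  FOLLOW(S)={$,a,c}  FOLLOW(A)={$,a,c}  FOLLOW(B)={$,a,c}

FOLLOW(B) = ["$", "a", "c"]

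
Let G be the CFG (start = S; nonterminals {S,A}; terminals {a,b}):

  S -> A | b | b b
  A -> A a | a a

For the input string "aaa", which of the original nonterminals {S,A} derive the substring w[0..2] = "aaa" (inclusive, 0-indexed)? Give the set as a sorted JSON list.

Convert to CNF:
  S -> A T0 | T0 T0 | T1 T1 | b
  A -> A T0 | T0 T0
  T0 -> a
  T1 -> b

CYK fill, restricted to cells inside w[0..2]:
  cell(0,0) a: {T0}  orig:{}
  cell(1,1) a: {T0}  orig:{}
  cell(2,2) a: {T0}  orig:{}
  cell(0,1) aa: {A,S}
  cell(1,2) aa: {A,S}
  cell(0,2) aaa: {A,S}

Original NTs in T[0,2] deriving "aaa": ["A", "S"]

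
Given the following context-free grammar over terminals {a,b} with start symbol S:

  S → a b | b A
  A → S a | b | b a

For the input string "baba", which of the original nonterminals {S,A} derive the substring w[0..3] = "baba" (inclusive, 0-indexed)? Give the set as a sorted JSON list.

Convert to CNF:
  S -> T0 T1 | T1 A
  A -> S T0 | T1 T0 | b
  T0 -> a
  T1 -> b

Fill CYK table bottom-up (cells [i..j] with 0 ≤ i ≤ j ≤ 3 only):
  cell(0,0) b: {A,T1}  orig:{A}
  cell(1,1) a: {T0}  orig:{}
  cell(2,2) b: {A,T1}  orig:{A}
  cell(3,3) a: {T0}  orig:{}
  cell(0,1) ba: {A}
  cell(1,2) ab: {S}
  cell(2,3) ba: {A}
  cell(0,2) bab: ∅
  cell(1,3) aba: {A}
  cell(0,3) baba: {S}

Original NTs in T[0,3] deriving "baba": ["S"]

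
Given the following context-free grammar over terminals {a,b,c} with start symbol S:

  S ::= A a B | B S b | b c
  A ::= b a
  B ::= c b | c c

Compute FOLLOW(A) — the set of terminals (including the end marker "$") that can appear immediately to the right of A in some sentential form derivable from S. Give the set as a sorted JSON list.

FIRST iteration:
pass 1:
  A via A→b a: +{b}
  B via B→c b: +{c}
  S via S→A a B: +{b}
  S via S→B S b: +{c}
  S: {b,c}  A: {b}  B: {c}
pass 2: — fixpoint
  S: {b,c}  A: {b}  B: {c}

FOLLOW sets:
FOLLOW(S) := {$}
round 1:
  S→A a B: FOLLOW(A) ⊇ FIRST(a) = {a}; new: +{a}
  S→A a B: FOLLOW(B) ⊇ FOLLOW(S) ⊇ {$}; new: +{$}
  S→B S b: FOLLOW(B) ⊇ FIRST(S) = {b,c}; new: +{b,c}
  S→B S b: FOLLOW(S) ⊇ FIRST(b) = {b}; new: +{b}
  FOLLOW[S]={$,b}  FOLLOW[A]={a}  FOLLOW[B]={$,b,c}
round 2: (no change)
  FOLLOW[S]={$,b}  FOLLOW[A]={a}  FOLLOW[B]={$,b,c}

FOLLOW(A) = ["a"]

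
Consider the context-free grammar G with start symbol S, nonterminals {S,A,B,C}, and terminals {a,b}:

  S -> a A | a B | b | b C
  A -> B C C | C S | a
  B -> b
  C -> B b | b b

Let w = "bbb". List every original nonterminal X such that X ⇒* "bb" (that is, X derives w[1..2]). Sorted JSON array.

CNF form of G:
  S -> T0 C | T1 A | T1 B | b
  A -> B X2 | C S | a
  B -> b
  C -> B T0 | T0 T0
  T0 -> b
  T1 -> a
  X2 -> C C

CYK fill — only the sub-triangle for w[1..2]:
  cell(1,1) b: {B,S,T0}  orig:{B,S}
  cell(2,2) b: {B,S,T0}  orig:{B,S}
  cell(1,2) bb: {C}

Original NTs in T[1,2] deriving "bb": ["C"]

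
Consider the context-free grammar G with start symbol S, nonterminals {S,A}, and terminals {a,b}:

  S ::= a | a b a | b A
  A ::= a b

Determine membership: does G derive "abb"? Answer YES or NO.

Convert to CNF:
  S -> T0 X2 | T1 A | a
  A -> T0 T1
  T0 -> a
  T1 -> b
  X2 -> T1 T0

CYK fill:
  [0..0]={S,T0}  "a"  orig:{S}
  [1..1]={T1}  "b"  orig:{}
  [2..2]={T1}  "b"  orig:{}
  [0..1]={A}  "ab"
  [1..2]=∅  "bb"
  [0..2]=∅  "abb"

S ∉ T[0,2] ⇒ NO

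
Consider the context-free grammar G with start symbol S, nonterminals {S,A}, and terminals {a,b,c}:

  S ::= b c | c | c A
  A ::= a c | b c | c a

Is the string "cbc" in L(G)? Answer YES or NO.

CNF form of G:
  S -> T1 A | T2 T1 | c
  A -> T0 T1 | T1 T0 | T2 T1
  T0 -> a
  T1 -> c
  T2 -> b

Fill CYK table bottom-up:
  [0..0]={S,T1}  "c"  orig:{S}
  [1..1]={T2}  "b"  orig:{}
  [2..2]={S,T1}  "c"  orig:{S}
  [0..1]=∅  "cb"
  [1..2]={A,S}  "bc"
  [0..2]={S}  "cbc"

S ∈ T[0,2] ⇒ YES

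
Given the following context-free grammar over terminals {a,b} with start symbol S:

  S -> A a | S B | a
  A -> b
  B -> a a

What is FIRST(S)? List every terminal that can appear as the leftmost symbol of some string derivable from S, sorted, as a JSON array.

Compute FIRST by fixpoint:
[1]
  A via A→b: +{b}
  B via B→a a: +{a}
  S via S→A a: +{b}
  S via S→a: +{a}
  FIRST[S]={a,b}  FIRST[A]={b}  FIRST[B]={a}
[2] — fixpoint
  FIRST[S]={a,b}  FIRST[A]={b}  FIRST[B]={a}

FIRST(S) = ["a", "b"]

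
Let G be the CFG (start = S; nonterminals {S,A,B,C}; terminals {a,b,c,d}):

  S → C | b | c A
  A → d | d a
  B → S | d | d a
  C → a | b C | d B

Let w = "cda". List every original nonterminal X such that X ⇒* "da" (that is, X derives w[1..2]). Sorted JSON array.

Convert to CNF:
  S -> T0 B | T2 C | T3 A | a | b
  A -> T0 T1 | d
  B -> T0 B | T0 T1 | T2 C | T3 A | a | b | d
  C -> T0 B | T2 C | a
  T0 -> d
  T1 -> a
  T2 -> b
  T3 -> c

CYK fill (cells [i..j] with 1 ≤ i ≤ j ≤ 2 only):
  [1..1]={A,B,T0}  "d"  orig:{A,B}
  [2..2]={B,C,S,T1}  "a"  orig:{B,C,S}
  [1..2]={A,B,C,S}  "da"

Original NTs in T[1,2] deriving "da": ["A", "B", "C", "S"]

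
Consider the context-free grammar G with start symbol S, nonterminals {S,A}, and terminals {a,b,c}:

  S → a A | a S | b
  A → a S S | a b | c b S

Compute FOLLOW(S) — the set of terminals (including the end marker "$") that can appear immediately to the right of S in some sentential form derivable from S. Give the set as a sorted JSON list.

Compute FIRST by fixpoint:
[1]
  A via A→a S S: +{a}
  A via A→c b S: +{c}
  S via S→a A: +{a}
  S via S→b: +{b}
  FIRST(S)={a,b}  FIRST(A)={a,c}
[2] done
  FIRST(S)={a,b}  FIRST(A)={a,c}

Compute FOLLOW by fixpoint:
seed FOLLOW(S) with $
[1]
  A→a S S: FOLLOW(S) ⊇ FIRST(S) = {a,b}; new: +{a,b}
  S→a A: FOLLOW(A) ⊇ FOLLOW(S) ⊇ {$,a,b}; new: +{$,a,b}
  FOLLOW[S]={$,a,b}  FOLLOW[A]={$,a,b}
[2] done
  FOLLOW[S]={$,a,b}  FOLLOW[A]={$,a,b}

FOLLOW(S) = ["$", "a", "b"]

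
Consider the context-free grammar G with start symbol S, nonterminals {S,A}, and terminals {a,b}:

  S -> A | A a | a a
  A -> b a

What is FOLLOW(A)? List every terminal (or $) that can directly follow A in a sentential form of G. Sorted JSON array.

FIRST sets, iterate to fixpoint:
iter 1:
  A via A→b a: +{b}
  S via S→A: +{b}
  S via S→a a: +{a}
  S: {a,b}  A: {b}
iter 2: (stable)
  S: {a,b}  A: {b}

FOLLOW sets:
seed FOLLOW(S) with $
pass 1:
  S→A: FOLLOW(A) ⊇ FOLLOW(S) ⊇ {$}; new: +{$}
  S→A a: FOLLOW(A) ⊇ FIRST(a) = {a}; new: +{a}
  FOLLOW(S)={$}  FOLLOW(A)={$,a}
pass 2: done
  FOLLOW(S)={$}  FOLLOW(A)={$,a}

FOLLOW(A) = ["$", "a"]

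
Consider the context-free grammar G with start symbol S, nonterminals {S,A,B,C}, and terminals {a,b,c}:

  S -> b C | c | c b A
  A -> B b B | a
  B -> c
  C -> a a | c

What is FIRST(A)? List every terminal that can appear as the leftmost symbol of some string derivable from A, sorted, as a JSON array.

FIRST sets, iterate to fixpoint:
pass 1:
  A via A→a: +{a}
  B via B→c: +{c}
  C via C→a a: +{a}
  C via C→c: +{c}
  S via S→b C: +{b}
  S via S→c: +{c}
  FIRST(S)={b,c}  FIRST(A)={a}  FIRST(B)={c}  FIRST(C)={a,c}
pass 2:
  A via A→B b B: +{c}
  FIRST(S)={b,c}  FIRST(A)={a,c}  FIRST(B)={c}  FIRST(C)={a,c}
pass 3: (no change)
  FIRST(S)={b,c}  FIRST(A)={a,c}  FIRST(B)={c}  FIRST(C)={a,c}

FIRST(A) = ["a", "c"]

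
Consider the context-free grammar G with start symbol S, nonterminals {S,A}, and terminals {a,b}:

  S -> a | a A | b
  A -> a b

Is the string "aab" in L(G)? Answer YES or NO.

Convert to CNF:
  S -> T0 A | a | b
  A -> T0 T1
  T0 -> a
  T1 -> b

CYK fill:
  cell(0,0) a: {S,T0}  orig:{S}
  cell(1,1) a: {S,T0}  orig:{S}
  cell(2,2) b: {S,T1}  orig:{S}
  cell(0,1) aa: ∅
  cell(1,2) ab: {A}
  cell(0,2) aab: {S}

S ∈ T[0,2] ⇒ YES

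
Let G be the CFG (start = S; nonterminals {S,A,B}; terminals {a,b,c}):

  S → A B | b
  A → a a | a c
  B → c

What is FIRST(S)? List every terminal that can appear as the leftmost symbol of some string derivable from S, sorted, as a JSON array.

FIRST iteration:
round 1:
  A via A→a a: +{a}
  B via B→c: +{c}
  S via S→A B: +{a}
  S via S→b: +{b}
  FIRST(S)={a,b}  FIRST(A)={a}  FIRST(B)={c}
round 2: (stable)
  FIRST(S)={a,b}  FIRST(A)={a}  FIRST(B)={c}

FIRST(S) = ["a", "b"]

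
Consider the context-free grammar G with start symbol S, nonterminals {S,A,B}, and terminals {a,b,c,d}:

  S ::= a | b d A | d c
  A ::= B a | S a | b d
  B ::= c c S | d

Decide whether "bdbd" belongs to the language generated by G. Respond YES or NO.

CNF form of G:
  S -> T1 X5 | T2 T3 | a
  A -> B T0 | S T0 | T1 T2
  B -> T3 X4 | d
  T0 -> a
  T1 -> b
  T2 -> d
  T3 -> c
  X4 -> T3 S
  X5 -> T2 A

CYK table (by increasing span):
  cell(0,0) b: {T1}  orig:{}
  cell(1,1) d: {B,T2}  orig:{B}
  cell(2,2) b: {T1}  orig:{}
  cell(3,3) d: {B,T2}  orig:{B}
  cell(0,1) bd: {A}
  cell(1,2) db: ∅
  cell(2,3) bd: {A}
  cell(0,2) bdb: ∅
  cell(1,3) dbd: {X5}  orig:{}
  cell(0,3) bdbd: {S}

S ∈ T[0,3] ⇒ YES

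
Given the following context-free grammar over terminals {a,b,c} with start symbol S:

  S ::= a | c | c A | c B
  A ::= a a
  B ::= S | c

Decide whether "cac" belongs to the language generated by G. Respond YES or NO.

Convert to CNF:
  S -> T1 A | T1 B | a | c
  A -> T0 T0
  B -> T1 A | T1 B | a | c
  T0 -> a
  T1 -> c

CYK table (by increasing span):
  T[0,0] 'c' = {B,S,T1}  orig:{B,S}
  T[1,1] 'a' = {B,S,T0}  orig:{B,S}
  T[2,2] 'c' = {B,S,T1}  orig:{B,S}
  T[0,1] 'ca' = {B,S}
  T[1,2] 'ac' = ∅
  T[0,2] 'cac' = ∅

S ∉ T[0,2] ⇒ NO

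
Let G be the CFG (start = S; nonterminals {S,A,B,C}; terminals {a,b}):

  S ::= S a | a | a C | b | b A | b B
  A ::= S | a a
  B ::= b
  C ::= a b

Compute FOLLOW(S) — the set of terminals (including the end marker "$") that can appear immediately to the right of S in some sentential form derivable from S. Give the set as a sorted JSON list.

Compute FIRST by fixpoint:
pass 1:
  A via A→a a: +{a}
  B via B→b: +{b}
  C via C→a b: +{a}
  S via S→a: +{a}
  S via S→b: +{b}
  FIRST[S]={a,b}  FIRST[A]={a}  FIRST[B]={b}  FIRST[C]={a}
pass 2:
  A via A→S: +{b}
  FIRST[S]={a,b}  FIRST[A]={a,b}  FIRST[B]={b}  FIRST[C]={a}
pass 3: (stable)
  FIRST[S]={a,b}  FIRST[A]={a,b}  FIRST[B]={b}  FIRST[C]={a}

FOLLOW sets:
seed FOLLOW(S) with $
iter 1:
  S→S a: FOLLOW(S) ⊇ FIRST(a) = {a}; new: +{a}
  S→a C: FOLLOW(C) ⊇ FOLLOW(S) ⊇ {$,a}; new: +{$,a}
  S→b A: FOLLOW(A) ⊇ FOLLOW(S) ⊇ {$,a}; new: +{$,a}
  S→b B: FOLLOW(B) ⊇ FOLLOW(S) ⊇ {$,a}; new: +{$,a}
  FOLLOW[S]={$,a}  FOLLOW[A]={$,a}  FOLLOW[B]={$,a}  FOLLOW[C]={$,a}
iter 2: (no change)
  FOLLOW[S]={$,a}  FOLLOW[A]={$,a}  FOLLOW[B]={$,a}  FOLLOW[C]={$,a}

FOLLOW(S) = ["$", "a"]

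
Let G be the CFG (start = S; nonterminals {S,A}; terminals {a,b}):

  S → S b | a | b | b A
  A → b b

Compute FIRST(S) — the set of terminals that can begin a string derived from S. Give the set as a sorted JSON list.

Compute FIRST by fixpoint:
pass 1:
  A via A→b b: +{b}
  S via S→a: +{a}
  S via S→b: +{b}
  FIRST(S)={a,b}  FIRST(A)={b}
pass 2: — fixpoint
  FIRST(S)={a,b}  FIRST(A)={b}

FIRST(S) = ["a", "b"]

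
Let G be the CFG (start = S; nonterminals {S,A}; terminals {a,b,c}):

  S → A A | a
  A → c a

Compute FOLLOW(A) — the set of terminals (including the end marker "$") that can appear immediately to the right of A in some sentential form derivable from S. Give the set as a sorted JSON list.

FIRST iteration:
pass 1:
  A via A→c a: +{c}
  S via S→A A: +{c}
  S via S→a: +{a}
  S: {a,c}  A: {c}
pass 2: done
  S: {a,c}  A: {c}

FOLLOW iteration:
FOLLOW(S) := {$}
pass 1:
  S→A A: FOLLOW(A) ⊇ FIRST(A) = {c}; new: +{c}
  S→A A: FOLLOW(A) ⊇ FOLLOW(S) ⊇ {$}; new: +{$}
  FOLLOW[S]={$}  FOLLOW[A]={$,c}
pass 2: (stable)
  FOLLOW[S]={$}  FOLLOW[A]={$,c}

FOLLOW(A) = ["$", "c"]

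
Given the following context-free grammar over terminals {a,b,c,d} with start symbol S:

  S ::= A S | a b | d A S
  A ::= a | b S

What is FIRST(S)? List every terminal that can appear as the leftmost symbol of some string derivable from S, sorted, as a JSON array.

Compute FIRST by fixpoint:
pass 1:
  A via A→a: +{a}
  A via A→b S: +{b}
  S via S→A S: +{a,b}
  S via S→d A S: +{d}
  FIRST[S]={a,b,d}  FIRST[A]={a,b}
pass 2: done
  FIRST[S]={a,b,d}  FIRST[A]={a,b}

FIRST(S) = ["a", "b", "d"]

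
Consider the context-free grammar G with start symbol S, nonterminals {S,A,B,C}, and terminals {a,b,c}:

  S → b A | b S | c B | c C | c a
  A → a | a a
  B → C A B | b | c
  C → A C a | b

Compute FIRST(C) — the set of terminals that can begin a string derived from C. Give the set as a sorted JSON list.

Compute FIRST by fixpoint:
[1]
  A via A→a: +{a}
  B via B→b: +{b}
  B via B→c: +{c}
  C via C→A C a: +{a}
  C via C→b: +{b}
  S via S→b A: +{b}
  S via S→c B: +{c}
  S: {b,c}  A: {a}  B: {b,c}  C: {a,b}
[2]
  B via B→C A B: +{a}
  S: {b,c}  A: {a}  B: {a,b,c}  C: {a,b}
[3] done
  S: {b,c}  A: {a}  B: {a,b,c}  C: {a,b}

FIRST(C) = ["a", "b"]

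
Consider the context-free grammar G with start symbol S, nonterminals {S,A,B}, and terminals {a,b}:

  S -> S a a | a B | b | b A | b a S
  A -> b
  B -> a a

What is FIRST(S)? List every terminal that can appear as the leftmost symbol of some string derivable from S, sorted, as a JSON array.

Compute FIRST by fixpoint:
round 1:
  A via A→b: +{b}
  B via B→a a: +{a}
  S via S→a B: +{a}
  S via S→b: +{b}
  S: {a,b}  A: {b}  B: {a}
round 2: (no change)
  S: {a,b}  A: {b}  B: {a}

FIRST(S) = ["a", "b"]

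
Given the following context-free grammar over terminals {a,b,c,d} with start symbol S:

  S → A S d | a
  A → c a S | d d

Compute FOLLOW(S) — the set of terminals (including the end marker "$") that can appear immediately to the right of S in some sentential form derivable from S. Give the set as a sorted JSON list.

Compute FIRST by fixpoint:
round 1:
  A via A→c a S: +{c}
  A via A→d d: +{d}
  S via S→A S d: +{c,d}
  S via S→a: +{a}
  FIRST(S)={a,c,d}  FIRST(A)={c,d}
round 2: (stable)
  FIRST(S)={a,c,d}  FIRST(A)={c,d}

Compute FOLLOW by fixpoint:
FOLLOW(S) := {$}
pass 1:
  S→A S d: FOLLOW(A) ⊇ FIRST(S) = {a,c,d}; new: +{a,c,d}
  S→A S d: FOLLOW(S) ⊇ FIRST(d) = {d}; new: +{d}
  FOLLOW(S)={$,d}  FOLLOW(A)={a,c,d}
pass 2:
  A→c a S: FOLLOW(S) ⊇ FOLLOW(A) ⊇ {a,c,d}; new: +{a,c}
  FOLLOW(S)={$,a,c,d}  FOLLOW(A)={a,c,d}
pass 3: — fixpoint
  FOLLOW(S)={$,a,c,d}  FOLLOW(A)={a,c,d}

FOLLOW(S) = ["$", "a", "c", "d"]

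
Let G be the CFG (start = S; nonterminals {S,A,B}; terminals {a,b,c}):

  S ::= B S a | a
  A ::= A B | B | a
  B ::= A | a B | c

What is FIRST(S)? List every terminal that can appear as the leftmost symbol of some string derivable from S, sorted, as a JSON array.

FIRST sets, iterate to fixpoint:
iter 1:
  A via A→a: +{a}
  B via B→A: +{a}
  B via B→c: +{c}
  S via S→B S a: +{a,c}
  S: {a,c}  A: {a}  B: {a,c}
iter 2:
  A via A→B: +{c}
  S: {a,c}  A: {a,c}  B: {a,c}
iter 3: (stable)
  S: {a,c}  A: {a,c}  B: {a,c}

FIRST(S) = ["a", "c"]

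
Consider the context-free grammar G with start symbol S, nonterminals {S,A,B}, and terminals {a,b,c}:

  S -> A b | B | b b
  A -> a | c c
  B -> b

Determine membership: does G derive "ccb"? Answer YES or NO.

CNF form of G:
  S -> A T1 | T1 T1 | b
  A -> T0 T0 | a
  B -> b
  T0 -> c
  T1 -> b

Fill CYK table bottom-up:
  T[0,0] 'c' = {T0}  orig:{}
  T[1,1] 'c' = {T0}  orig:{}
  T[2,2] 'b' = {B,S,T1}  orig:{B,S}
  T[0,1] 'cc' = {A}
  T[1,2] 'cb' = ∅
  T[0,2] 'ccb' = {S}

S ∈ T[0,2] ⇒ YES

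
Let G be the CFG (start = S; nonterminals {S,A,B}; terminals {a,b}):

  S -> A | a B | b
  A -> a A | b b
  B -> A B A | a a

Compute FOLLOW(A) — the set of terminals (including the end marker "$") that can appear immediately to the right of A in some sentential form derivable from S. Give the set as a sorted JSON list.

Compute FIRST by fixpoint:
iter 1:
  A via A→a A: +{a}
  A via A→b b: +{b}
  B via B→A B A: +{a,b}
  S via S→A: +{a,b}
  FIRST[S]={a,b}  FIRST[A]={a,b}  FIRST[B]={a,b}
iter 2: — fixpoint
  FIRST[S]={a,b}  FIRST[A]={a,b}  FIRST[B]={a,b}

FOLLOW sets:
FOLLOW(S) := {$}
pass 1:
  B→A B A: FOLLOW(A) ⊇ FIRST(B) = {a,b}; new: +{a,b}
  B→A B A: FOLLOW(B) ⊇ FIRST(A) = {a,b}; new: +{a,b}
  S→A: FOLLOW(A) ⊇ FOLLOW(S) ⊇ {$}; new: +{$}
  S→a B: FOLLOW(B) ⊇ FOLLOW(S) ⊇ {$}; new: +{$}
  FOLLOW[S]={$}  FOLLOW[A]={$,a,b}  FOLLOW[B]={$,a,b}
pass 2: (stable)
  FOLLOW[S]={$}  FOLLOW[A]={$,a,b}  FOLLOW[B]={$,a,b}

FOLLOW(A) = ["$", "a", "b"]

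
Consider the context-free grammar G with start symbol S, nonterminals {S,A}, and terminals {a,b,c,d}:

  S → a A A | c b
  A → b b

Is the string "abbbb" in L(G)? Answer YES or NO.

Convert to CNF:
  S -> T1 X3 | T2 T0
  A -> T0 T0
  T0 -> b
  T1 -> a
  T2 -> c
  X3 -> A A

CYK table (by increasing span):
  T[0,0] 'a' = {T1}  orig:{}
  T[1,1] 'b' = {T0}  orig:{}
  T[2,2] 'b' = {T0}  orig:{}
  T[3,3] 'b' = {T0}  orig:{}
  T[4,4] 'b' = {T0}  orig:{}
  T[0,1] 'ab' = ∅
  T[1,2] 'bb' = {A}
  T[2,3] 'bb' = {A}
  T[3,4] 'bb' = {A}
  T[0,2] 'abb' = ∅
  T[1,3] 'bbb' = ∅
  T[2,4] 'bbb' = ∅
  T[0,3] 'abbb' = ∅
  T[1,4] 'bbbb' = {X3}  orig:{}
  T[0,4] 'abbbb' = {S}

S ∈ T[0,4] ⇒ YES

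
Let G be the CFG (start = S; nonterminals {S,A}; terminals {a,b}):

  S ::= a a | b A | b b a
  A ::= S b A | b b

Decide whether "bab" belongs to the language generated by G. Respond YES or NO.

CNF form of G:
  S -> T0 A | T0 X3 | T1 T1
  A -> S X2 | T0 T0
  T0 -> b
  T1 -> a
  X2 -> T0 A
  X3 -> T0 T1

CYK fill:
  cell(0,0) b: {T0}  orig:{}
  cell(1,1) a: {T1}  orig:{}
  cell(2,2) b: {T0}  orig:{}
  cell(0,1) ba: {X3}  orig:{}
  cell(1,2) ab: ∅
  cell(0,2) bab: ∅

S ∉ T[0,2] ⇒ NO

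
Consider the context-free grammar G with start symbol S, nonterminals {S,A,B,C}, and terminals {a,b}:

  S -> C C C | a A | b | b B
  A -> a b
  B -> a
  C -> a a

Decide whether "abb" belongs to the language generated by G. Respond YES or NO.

CNF form of G:
  S -> C X2 | T0 A | T1 B | b
  A -> T0 T1
  B -> a
  C -> T0 T0
  T0 -> a
  T1 -> b
  X2 -> C C

CYK fill:
  T[0,0] 'a' = {B,T0}  orig:{B}
  T[1,1] 'b' = {S,T1}  orig:{S}
  T[2,2] 'b' = {S,T1}  orig:{S}
  T[0,1] 'ab' = {A}
  T[1,2] 'bb' = ∅
  T[0,2] 'abb' = ∅

S ∉ T[0,2] ⇒ NO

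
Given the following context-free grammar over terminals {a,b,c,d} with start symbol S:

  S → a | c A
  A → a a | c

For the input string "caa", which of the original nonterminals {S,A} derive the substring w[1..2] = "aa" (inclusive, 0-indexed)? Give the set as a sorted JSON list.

Convert to CNF:
  S -> T1 A | a
  A -> T0 T0 | c
  T0 -> a
  T1 -> c

Fill CYK table bottom-up, restricted to cells inside w[1..2]:
  cell(1,1) a: {S,T0}  orig:{S}
  cell(2,2) a: {S,T0}  orig:{S}
  cell(1,2) aa: {A}

Original NTs in T[1,2] deriving "aa": ["A"]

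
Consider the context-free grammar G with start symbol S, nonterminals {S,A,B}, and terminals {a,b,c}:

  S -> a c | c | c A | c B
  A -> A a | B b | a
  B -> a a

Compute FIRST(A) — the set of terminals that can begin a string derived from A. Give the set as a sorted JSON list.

FIRST sets, iterate to fixpoint:
iter 1:
  A via A→a: +{a}
  B via B→a a: +{a}
  S via S→a c: +{a}
  S via S→c: +{c}
  S: {a,c}  A: {a}  B: {a}
iter 2: done
  S: {a,c}  A: {a}  B: {a}

FIRST(A) = ["a"]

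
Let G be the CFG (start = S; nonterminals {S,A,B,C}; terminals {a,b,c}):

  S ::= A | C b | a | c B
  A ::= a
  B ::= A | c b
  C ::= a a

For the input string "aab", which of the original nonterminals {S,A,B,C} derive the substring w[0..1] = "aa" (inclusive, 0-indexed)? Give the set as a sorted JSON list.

CNF form of G:
  S -> C T1 | T0 B | a
  A -> a
  B -> T0 T1 | a
  C -> T2 T2
  T0 -> c
  T1 -> b
  T2 -> a

CYK table (by increasing span) (cells [i..j] with 0 ≤ i ≤ j ≤ 1 only):
  T[0,0] 'a' = {A,B,S,T2}  orig:{A,B,S}
  T[1,1] 'a' = {A,B,S,T2}  orig:{A,B,S}
  T[0,1] 'aa' = {C}

Original NTs in T[0,1] deriving "aa": ["C"]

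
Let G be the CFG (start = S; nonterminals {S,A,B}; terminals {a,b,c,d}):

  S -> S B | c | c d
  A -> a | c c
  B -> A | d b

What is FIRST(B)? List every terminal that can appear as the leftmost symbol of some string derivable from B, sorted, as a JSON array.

FIRST iteration:
[1]
  A via A→a: +{a}
  A via A→c c: +{c}
  B via B→A: +{a,c}
  B via B→d b: +{d}
  S via S→c: +{c}
  S: {c}  A: {a,c}  B: {a,c,d}
[2] (stable)
  S: {c}  A: {a,c}  B: {a,c,d}

FIRST(B) = ["a", "c", "d"]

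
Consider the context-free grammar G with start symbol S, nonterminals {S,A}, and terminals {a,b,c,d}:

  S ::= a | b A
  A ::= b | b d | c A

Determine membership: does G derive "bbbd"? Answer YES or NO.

Convert to CNF:
  S -> T0 A | a
  A -> T0 T1 | T2 A | b
  T0 -> b
  T1 -> d
  T2 -> c

CYK table (by increasing span):
  T[0,0] 'b' = {A,T0}  orig:{A}
  T[1,1] 'b' = {A,T0}  orig:{A}
  T[2,2] 'b' = {A,T0}  orig:{A}
  T[3,3] 'd' = {T1}  orig:{}
  T[0,1] 'bb' = {S}
  T[1,2] 'bb' = {S}
  T[2,3] 'bd' = {A}
  T[0,2] 'bbb' = ∅
  T[1,3] 'bbd' = {S}
  T[0,3] 'bbbd' = ∅

S ∉ T[0,3] ⇒ NO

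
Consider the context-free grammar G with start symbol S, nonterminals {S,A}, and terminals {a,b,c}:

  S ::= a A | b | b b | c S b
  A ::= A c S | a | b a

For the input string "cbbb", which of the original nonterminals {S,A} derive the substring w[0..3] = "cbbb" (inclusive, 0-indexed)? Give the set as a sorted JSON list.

Convert to CNF:
  S -> T0 X4 | T1 T1 | T2 A | b
  A -> A X3 | T1 T2 | a
  T0 -> c
  T1 -> b
  T2 -> a
  X3 -> T0 S
  X4 -> S T1

CYK fill, restricted to cells inside w[0..3]:
  [0..0]={T0}  "c"  orig:{}
  [1..1]={S,T1}  "b"  orig:{S}
  [2..2]={S,T1}  "b"  orig:{S}
  [3..3]={S,T1}  "b"  orig:{S}
  [0..1]={X3}  "cb"  orig:{}
  [1..2]={S,X4}  "bb"  orig:{S}
  [2..3]={S,X4}  "bb"  orig:{S}
  [0..2]={S,X3}  "cbb"  orig:{S}
  [1..3]={X4}  "bbb"  orig:{}
  [0..3]={S,X4}  "cbbb"  orig:{S}

Original NTs in T[0,3] deriving "cbbb": ["S"]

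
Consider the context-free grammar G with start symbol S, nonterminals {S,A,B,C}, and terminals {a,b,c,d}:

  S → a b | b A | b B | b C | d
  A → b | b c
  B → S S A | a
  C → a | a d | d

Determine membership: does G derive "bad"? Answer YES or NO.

Convert to CNF:
  S -> T0 A | T0 B | T0 C | T2 T0 | d
  A -> T0 T1 | b
  B -> S X4 | a
  C -> T2 T3 | a | d
  T0 -> b
  T1 -> c
  T2 -> a
  T3 -> d
  X4 -> S A

CYK fill:
  cell(0,0) b: {A,T0}  orig:{A}
  cell(1,1) a: {B,C,T2}  orig:{B,C}
  cell(2,2) d: {C,S,T3}  orig:{C,S}
  cell(0,1) ba: {S}
  cell(1,2) ad: {C}
  cell(0,2) bad: {S}

S ∈ T[0,2] ⇒ YES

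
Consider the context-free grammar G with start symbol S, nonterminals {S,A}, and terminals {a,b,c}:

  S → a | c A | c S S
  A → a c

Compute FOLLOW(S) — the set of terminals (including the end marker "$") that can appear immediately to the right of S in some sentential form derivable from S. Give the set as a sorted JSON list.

Compute FIRST by fixpoint:
round 1:
  A via A→a c: +{a}
  S via S→a: +{a}
  S via S→c A: +{c}
  FIRST(S)={a,c}  FIRST(A)={a}
round 2: (stable)
  FIRST(S)={a,c}  FIRST(A)={a}

FOLLOW sets:
seed FOLLOW(S) with $
[1]
  S→c A: FOLLOW(A) ⊇ FOLLOW(S) ⊇ {$}; new: +{$}
  S→c S S: FOLLOW(S) ⊇ FIRST(S) = {a,c}; new: +{a,c}
  FOLLOW(S)={$,a,c}  FOLLOW(A)={$}
[2]
  S→c A: FOLLOW(A) ⊇ FOLLOW(S) ⊇ {$,a,c}; new: +{a,c}
  FOLLOW(S)={$,a,c}  FOLLOW(A)={$,a,c}
[3] (no change)
  FOLLOW(S)={$,a,c}  FOLLOW(A)={$,a,c}

FOLLOW(S) = ["$", "a", "c"]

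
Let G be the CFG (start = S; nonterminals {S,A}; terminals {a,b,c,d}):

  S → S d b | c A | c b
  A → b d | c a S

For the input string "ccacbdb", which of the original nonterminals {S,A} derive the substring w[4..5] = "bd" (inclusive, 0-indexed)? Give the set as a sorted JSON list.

Convert to CNF:
  S -> S X5 | T2 A | T2 T0
  A -> T0 T1 | T2 X4
  T0 -> b
  T1 -> d
  T2 -> c
  T3 -> a
  X4 -> T3 S
  X5 -> T1 T0

CYK fill — only the sub-triangle for w[4..5]:
  cell(4,4) b: {T0}  orig:{}
  cell(5,5) d: {T1}  orig:{}
  cell(4,5) bd: {A}

Original NTs in T[4,5] deriving "bd": ["A"]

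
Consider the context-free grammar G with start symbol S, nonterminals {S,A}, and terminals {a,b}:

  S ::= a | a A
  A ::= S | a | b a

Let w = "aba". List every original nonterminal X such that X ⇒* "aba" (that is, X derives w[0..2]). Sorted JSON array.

Convert to CNF:
  S -> T0 A | a
  A -> T0 A | T1 T0 | a
  T0 -> a
  T1 -> b

CYK table (by increasing span) — only the sub-triangle for w[0..2]:
  cell(0,0) a: {A,S,T0}  orig:{A,S}
  cell(1,1) b: {T1}  orig:{}
  cell(2,2) a: {A,S,T0}  orig:{A,S}
  cell(0,1) ab: ∅
  cell(1,2) ba: {A}
  cell(0,2) aba: {A,S}

Original NTs in T[0,2] deriving "aba": ["A", "S"]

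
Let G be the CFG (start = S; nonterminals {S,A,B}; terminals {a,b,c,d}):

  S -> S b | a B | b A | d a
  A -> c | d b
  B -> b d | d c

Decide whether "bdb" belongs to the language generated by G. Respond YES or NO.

CNF form of G:
  S -> S T1 | T0 T3 | T1 A | T3 B
  A -> T0 T1 | c
  B -> T0 T2 | T1 T0
  T0 -> d
  T1 -> b
  T2 -> c
  T3 -> a

CYK table (by increasing span):
  T[0,0] 'b' = {T1}  orig:{}
  T[1,1] 'd' = {T0}  orig:{}
  T[2,2] 'b' = {T1}  orig:{}
  T[0,1] 'bd' = {B}
  T[1,2] 'db' = {A}
  T[0,2] 'bdb' = {S}

S ∈ T[0,2] ⇒ YES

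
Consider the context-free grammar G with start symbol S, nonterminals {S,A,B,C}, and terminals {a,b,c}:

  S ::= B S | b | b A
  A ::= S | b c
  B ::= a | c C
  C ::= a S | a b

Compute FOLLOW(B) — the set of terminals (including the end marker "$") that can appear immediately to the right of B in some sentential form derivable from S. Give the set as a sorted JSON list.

FIRST iteration:
round 1:
  A via A→b c: +{b}
  B via B→a: +{a}
  B via B→c C: +{c}
  C via C→a S: +{a}
  S via S→B S: +{a,c}
  S via S→b: +{b}
  FIRST[S]={a,b,c}  FIRST[A]={b}  FIRST[B]={a,c}  FIRST[C]={a}
round 2:
  A via A→S: +{a,c}
  FIRST[S]={a,b,c}  FIRST[A]={a,b,c}  FIRST[B]={a,c}  FIRST[C]={a}
round 3: (stable)
  FIRST[S]={a,b,c}  FIRST[A]={a,b,c}  FIRST[B]={a,c}  FIRST[C]={a}

Compute FOLLOW by fixpoint:
initialize: $ ∈ FOLLOW(S)
[1]
  S→B S: FOLLOW(B) ⊇ FIRST(S) = {a,b,c}; new: +{a,b,c}
  S→b A: FOLLOW(A) ⊇ FOLLOW(S) ⊇ {$}; new: +{$}
  FOLLOW(S)={$}  FOLLOW(A)={$}  FOLLOW(B)={a,b,c}  FOLLOW(C)={}
[2]
  B→c C: FOLLOW(C) ⊇ FOLLOW(B) ⊇ {a,b,c}; new: +{a,b,c}
  C→a S: FOLLOW(S) ⊇ FOLLOW(C) ⊇ {a,b,c}; new: +{a,b,c}
  S→b A: FOLLOW(A) ⊇ FOLLOW(S) ⊇ {$,a,b,c}; new: +{a,b,c}
  FOLLOW(S)={$,a,b,c}  FOLLOW(A)={$,a,b,c}  FOLLOW(B)={a,b,c}  FOLLOW(C)={a,b,c}
[3] — fixpoint
  FOLLOW(S)={$,a,b,c}  FOLLOW(A)={$,a,b,c}  FOLLOW(B)={a,b,c}  FOLLOW(C)={a,b,c}

FOLLOW(B) = ["a", "b", "c"]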